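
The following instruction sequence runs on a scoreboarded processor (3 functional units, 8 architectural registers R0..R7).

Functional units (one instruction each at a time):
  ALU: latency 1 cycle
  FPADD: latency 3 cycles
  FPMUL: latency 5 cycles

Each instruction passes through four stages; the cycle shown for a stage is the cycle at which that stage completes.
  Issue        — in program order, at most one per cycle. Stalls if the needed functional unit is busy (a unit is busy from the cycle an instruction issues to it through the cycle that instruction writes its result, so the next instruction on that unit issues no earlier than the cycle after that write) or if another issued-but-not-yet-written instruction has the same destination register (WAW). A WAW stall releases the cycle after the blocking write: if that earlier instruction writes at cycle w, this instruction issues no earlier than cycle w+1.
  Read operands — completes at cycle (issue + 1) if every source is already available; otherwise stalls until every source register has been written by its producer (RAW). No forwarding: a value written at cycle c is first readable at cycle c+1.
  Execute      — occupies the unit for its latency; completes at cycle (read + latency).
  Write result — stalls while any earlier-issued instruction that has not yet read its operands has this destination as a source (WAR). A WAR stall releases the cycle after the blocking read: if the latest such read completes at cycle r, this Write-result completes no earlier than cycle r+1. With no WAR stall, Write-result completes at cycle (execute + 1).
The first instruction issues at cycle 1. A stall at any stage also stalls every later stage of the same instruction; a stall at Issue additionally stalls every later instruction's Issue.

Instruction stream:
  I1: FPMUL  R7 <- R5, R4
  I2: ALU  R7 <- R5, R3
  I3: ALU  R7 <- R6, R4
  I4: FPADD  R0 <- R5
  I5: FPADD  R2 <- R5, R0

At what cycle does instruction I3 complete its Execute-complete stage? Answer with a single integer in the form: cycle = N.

  I1 | 1 | 2 | 7 | 8
  I2 | 9 | 10 | 11 | 12   WAW R7: wait I1 write@8
  I3 | 13 | 14 | 15 | 16   struct: ALU busy until I2 writes@12
  I4 | 14 | 15 | 18 | 19
  I5 | 20 | 21 | 24 | 25   struct: FPADD busy until I4 writes@19

cycle = 15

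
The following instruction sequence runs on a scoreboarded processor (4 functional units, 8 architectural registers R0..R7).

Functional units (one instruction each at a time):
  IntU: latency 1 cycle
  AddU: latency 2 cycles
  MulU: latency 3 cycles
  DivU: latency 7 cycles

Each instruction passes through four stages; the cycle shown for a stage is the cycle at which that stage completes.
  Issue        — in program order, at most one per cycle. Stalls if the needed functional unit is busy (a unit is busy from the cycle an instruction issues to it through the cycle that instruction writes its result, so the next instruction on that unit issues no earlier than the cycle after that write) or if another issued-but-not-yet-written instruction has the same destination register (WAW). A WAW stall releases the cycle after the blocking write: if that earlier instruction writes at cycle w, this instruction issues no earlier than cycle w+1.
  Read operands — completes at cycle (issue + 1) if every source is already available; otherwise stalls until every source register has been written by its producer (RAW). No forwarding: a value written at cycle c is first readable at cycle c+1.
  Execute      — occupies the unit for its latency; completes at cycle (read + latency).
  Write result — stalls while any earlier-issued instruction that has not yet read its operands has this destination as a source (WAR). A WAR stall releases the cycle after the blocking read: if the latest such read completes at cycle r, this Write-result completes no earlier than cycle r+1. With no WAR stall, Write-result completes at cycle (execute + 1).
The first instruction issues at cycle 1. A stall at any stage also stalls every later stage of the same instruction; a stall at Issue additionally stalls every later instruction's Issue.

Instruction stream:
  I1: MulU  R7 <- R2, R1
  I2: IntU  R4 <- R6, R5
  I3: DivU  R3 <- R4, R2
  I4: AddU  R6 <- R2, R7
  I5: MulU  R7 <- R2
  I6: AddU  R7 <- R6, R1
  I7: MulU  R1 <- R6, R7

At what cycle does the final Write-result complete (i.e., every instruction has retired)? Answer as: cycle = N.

cycle = 22

c1: I1 issues→MulU
c2: I1 reads; I2 issues→IntU
c3: I2 reads; I3 issues→DivU
c4: I2 exec-done; I4 issues→AddU
c5: I1 exec-done; I2 writes R4
c6: I1 writes R7; I3 reads
c7: I4 reads; I5 issues→MulU
c8: I5 reads
c9: I4 exec-done
c10: I4 writes R6
c11: I5 exec-done
c12: I5 writes R7
c13: I3 exec-done; I6 issues→AddU
c14: I3 writes R3; I6 reads; I7 issues→MulU
c16: I6 exec-done
c17: I6 writes R7
c18: I7 reads
c21: I7 exec-done
c22: I7 writes R1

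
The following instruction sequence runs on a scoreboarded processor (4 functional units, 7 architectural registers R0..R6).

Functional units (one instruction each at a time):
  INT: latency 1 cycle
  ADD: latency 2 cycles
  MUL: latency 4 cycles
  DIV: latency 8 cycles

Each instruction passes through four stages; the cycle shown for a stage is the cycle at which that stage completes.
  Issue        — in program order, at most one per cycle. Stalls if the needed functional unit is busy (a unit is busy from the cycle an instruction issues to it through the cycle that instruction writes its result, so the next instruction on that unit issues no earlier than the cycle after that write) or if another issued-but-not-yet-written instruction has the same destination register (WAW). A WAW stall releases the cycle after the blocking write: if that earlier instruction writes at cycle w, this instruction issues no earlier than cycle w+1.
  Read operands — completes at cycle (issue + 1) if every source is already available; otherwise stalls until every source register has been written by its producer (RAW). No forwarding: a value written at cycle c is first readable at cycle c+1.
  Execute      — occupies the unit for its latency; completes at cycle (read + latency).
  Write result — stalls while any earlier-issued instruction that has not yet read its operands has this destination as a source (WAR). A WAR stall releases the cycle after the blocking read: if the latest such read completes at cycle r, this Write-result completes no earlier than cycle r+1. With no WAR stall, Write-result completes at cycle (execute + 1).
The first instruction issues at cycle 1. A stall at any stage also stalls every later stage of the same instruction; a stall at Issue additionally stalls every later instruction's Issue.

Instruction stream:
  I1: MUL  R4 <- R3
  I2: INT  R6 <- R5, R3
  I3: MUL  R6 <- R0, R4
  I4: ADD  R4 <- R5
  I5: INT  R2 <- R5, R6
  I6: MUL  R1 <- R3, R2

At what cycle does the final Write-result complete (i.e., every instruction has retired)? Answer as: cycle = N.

I1: IS=1 RO=2 EX=6 WR=7
I2: IS=2 RO=3 EX=4 WR=5
I3: IS=8 RO=9 EX=13 WR=14  [struct: MUL busy until I1 writes@7]
I4: IS=9 RO=10 EX=12 WR=13
I5: IS=10 RO=15 EX=16 WR=17  [RAW R6: wait I3 write@14]
I6: IS=15 RO=18 EX=22 WR=23  [struct: MUL busy until I3 writes@14; RAW R2: wait I5 write@17]

cycle = 23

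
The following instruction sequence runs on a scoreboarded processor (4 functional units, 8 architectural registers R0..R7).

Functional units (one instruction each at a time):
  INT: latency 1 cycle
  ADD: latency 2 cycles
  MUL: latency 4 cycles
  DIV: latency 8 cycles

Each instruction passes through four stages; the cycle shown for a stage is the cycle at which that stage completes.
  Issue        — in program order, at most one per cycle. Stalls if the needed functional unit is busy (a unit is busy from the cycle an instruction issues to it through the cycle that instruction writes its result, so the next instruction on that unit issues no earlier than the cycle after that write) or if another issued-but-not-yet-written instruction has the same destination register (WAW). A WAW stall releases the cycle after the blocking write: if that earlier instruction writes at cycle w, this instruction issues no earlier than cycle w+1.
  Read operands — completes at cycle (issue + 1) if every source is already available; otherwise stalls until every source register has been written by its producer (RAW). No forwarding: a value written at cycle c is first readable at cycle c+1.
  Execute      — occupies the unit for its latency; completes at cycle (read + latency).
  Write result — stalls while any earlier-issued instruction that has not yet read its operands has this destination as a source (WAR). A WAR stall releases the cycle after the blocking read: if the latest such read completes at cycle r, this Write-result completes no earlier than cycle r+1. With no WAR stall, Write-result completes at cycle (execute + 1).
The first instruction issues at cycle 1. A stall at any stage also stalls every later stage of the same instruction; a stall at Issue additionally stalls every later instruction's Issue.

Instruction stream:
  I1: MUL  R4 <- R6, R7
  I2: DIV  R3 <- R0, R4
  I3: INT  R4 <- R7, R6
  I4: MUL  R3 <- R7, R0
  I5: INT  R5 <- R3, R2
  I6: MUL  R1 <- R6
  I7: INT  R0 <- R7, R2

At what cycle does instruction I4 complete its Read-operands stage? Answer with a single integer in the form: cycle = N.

t=1  I1 dispatched to MUL
t=2  I1 operands ready; I2 dispatched to DIV
t=6  I1 complete
t=7  R4←I1
t=8  I2 operands ready; I3 dispatched to INT
t=9  I3 operands ready
t=10  I3 complete
t=11  R4←I3
t=16  I2 complete
t=17  R3←I2
t=18  I4 dispatched to MUL
t=19  I4 operands ready; I5 dispatched to INT
t=23  I4 complete
t=24  R3←I4
t=25  I5 operands ready; I6 dispatched to MUL
t=26  I5 complete; I6 operands ready
t=27  R5←I5
t=28  I7 dispatched to INT
t=29  I7 operands ready
t=30  I6 complete; I7 complete
t=31  R1←I6; R0←I7

cycle = 19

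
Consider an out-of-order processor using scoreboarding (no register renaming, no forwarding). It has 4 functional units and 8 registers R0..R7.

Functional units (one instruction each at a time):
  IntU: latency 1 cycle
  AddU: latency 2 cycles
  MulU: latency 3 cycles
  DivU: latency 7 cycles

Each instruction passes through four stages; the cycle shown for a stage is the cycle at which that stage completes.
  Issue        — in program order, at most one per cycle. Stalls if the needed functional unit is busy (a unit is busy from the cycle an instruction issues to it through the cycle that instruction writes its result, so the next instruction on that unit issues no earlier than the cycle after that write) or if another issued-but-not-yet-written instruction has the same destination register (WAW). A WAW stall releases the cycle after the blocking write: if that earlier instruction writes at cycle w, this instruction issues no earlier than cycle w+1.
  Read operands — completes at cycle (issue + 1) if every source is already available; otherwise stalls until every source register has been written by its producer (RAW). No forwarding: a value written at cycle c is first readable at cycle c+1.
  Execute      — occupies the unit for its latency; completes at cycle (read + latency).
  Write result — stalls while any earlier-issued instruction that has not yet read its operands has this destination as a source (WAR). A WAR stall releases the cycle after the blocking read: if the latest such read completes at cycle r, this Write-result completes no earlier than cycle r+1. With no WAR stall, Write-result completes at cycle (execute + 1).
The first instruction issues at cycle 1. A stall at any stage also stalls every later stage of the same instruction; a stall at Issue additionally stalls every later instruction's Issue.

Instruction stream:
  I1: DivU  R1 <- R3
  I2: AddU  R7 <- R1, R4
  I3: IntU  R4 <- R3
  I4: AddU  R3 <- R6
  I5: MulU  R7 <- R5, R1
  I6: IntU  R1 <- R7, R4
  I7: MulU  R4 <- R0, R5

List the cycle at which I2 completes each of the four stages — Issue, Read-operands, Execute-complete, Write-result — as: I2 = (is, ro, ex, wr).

I1: IS=1 RO=2 EX=9 WR=10
I2: IS=2 RO=11 EX=13 WR=14  [RAW R1: wait I1 write@10]
I3: IS=3 RO=4 EX=5 WR=12  [WAR R4: wait I2 read@11]
I4: IS=15 RO=16 EX=18 WR=19  [struct: AddU busy until I2 writes@14]
I5: IS=16 RO=17 EX=20 WR=21
I6: IS=17 RO=22 EX=23 WR=24  [RAW R7: wait I5 write@21]
I7: IS=22 RO=23 EX=26 WR=27  [struct: MulU busy until I5 writes@21]

I2 = (2, 11, 13, 14)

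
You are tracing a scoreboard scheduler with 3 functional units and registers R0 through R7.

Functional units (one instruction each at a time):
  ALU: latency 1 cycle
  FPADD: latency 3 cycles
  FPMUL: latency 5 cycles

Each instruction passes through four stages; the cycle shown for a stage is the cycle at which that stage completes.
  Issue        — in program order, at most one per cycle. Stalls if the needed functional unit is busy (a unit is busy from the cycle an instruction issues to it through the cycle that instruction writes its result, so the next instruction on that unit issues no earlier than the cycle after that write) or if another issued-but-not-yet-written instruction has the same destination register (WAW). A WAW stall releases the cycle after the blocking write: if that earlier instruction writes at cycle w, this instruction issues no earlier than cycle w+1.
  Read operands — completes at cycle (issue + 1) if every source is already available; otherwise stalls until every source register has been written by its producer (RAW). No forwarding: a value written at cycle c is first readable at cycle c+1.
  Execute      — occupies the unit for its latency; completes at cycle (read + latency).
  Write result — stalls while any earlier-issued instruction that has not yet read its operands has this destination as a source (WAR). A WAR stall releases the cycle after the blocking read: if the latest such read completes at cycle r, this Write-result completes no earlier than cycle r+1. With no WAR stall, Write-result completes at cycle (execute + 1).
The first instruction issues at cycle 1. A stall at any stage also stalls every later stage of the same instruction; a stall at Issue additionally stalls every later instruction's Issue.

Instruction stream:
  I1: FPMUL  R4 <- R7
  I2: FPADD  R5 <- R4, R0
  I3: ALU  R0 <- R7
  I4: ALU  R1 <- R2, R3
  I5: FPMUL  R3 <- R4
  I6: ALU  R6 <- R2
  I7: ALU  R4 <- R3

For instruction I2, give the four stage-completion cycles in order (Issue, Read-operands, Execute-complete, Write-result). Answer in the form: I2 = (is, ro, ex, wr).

[1] issue I1 (FPMUL)
[2] I1 read-ops; issue I2 (FPADD)
[3] issue I3 (ALU)
[4] I3 read-ops
[5] I3 finished on ALU
[7] I1 finished on FPMUL
[8] I1→R4
[9] I2 read-ops
[10] I3→R0
[11] issue I4 (ALU)
[12] I2 finished on FPADD; I4 read-ops; issue I5 (FPMUL)
[13] I2→R5; I4 finished on ALU; I5 read-ops
[14] I4→R1
[15] issue I6 (ALU)
[16] I6 read-ops
[17] I6 finished on ALU
[18] I5 finished on FPMUL; I6→R6
[19] I5→R3; issue I7 (ALU)
[20] I7 read-ops
[21] I7 finished on ALU
[22] I7→R4

I2 = (2, 9, 12, 13)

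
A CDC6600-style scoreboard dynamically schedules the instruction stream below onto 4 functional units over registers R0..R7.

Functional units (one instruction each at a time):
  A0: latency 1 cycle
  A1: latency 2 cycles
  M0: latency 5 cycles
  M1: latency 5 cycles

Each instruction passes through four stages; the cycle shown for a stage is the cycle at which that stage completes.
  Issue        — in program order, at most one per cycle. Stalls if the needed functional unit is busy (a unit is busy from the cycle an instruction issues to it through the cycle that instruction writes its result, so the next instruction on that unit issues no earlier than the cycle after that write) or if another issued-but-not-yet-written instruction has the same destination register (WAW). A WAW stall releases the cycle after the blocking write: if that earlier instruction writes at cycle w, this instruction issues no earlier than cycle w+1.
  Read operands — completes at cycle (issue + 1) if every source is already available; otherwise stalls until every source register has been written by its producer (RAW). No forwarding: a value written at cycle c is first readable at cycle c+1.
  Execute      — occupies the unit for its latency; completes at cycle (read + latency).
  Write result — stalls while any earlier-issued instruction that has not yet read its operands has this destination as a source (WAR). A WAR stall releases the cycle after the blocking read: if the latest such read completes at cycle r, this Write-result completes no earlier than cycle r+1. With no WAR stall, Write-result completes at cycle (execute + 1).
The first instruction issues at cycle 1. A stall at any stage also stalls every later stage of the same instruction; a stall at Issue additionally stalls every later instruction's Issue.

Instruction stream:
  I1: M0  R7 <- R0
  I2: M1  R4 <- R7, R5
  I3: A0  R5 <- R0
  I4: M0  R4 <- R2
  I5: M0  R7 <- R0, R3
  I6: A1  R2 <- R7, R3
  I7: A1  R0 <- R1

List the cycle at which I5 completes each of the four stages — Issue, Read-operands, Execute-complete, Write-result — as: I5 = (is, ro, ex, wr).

I5 = (24, 25, 30, 31)

t=1  I1 dispatched to M0
t=2  I1 operands ready | I2 dispatched to M1
t=3  I3 dispatched to A0
t=4  I3 operands ready
t=5  I3 complete
t=7  I1 complete
t=8  R7←I1
t=9  I2 operands ready
t=10  R5←I3
t=14  I2 complete
t=15  R4←I2
t=16  I4 dispatched to M0
t=17  I4 operands ready
t=22  I4 complete
t=23  R4←I4
t=24  I5 dispatched to M0
t=25  I5 operands ready | I6 dispatched to A1
t=30  I5 complete
t=31  R7←I5
t=32  I6 operands ready
t=34  I6 complete
t=35  R2←I6
t=36  I7 dispatched to A1
t=37  I7 operands ready
t=39  I7 complete
t=40  R0←I7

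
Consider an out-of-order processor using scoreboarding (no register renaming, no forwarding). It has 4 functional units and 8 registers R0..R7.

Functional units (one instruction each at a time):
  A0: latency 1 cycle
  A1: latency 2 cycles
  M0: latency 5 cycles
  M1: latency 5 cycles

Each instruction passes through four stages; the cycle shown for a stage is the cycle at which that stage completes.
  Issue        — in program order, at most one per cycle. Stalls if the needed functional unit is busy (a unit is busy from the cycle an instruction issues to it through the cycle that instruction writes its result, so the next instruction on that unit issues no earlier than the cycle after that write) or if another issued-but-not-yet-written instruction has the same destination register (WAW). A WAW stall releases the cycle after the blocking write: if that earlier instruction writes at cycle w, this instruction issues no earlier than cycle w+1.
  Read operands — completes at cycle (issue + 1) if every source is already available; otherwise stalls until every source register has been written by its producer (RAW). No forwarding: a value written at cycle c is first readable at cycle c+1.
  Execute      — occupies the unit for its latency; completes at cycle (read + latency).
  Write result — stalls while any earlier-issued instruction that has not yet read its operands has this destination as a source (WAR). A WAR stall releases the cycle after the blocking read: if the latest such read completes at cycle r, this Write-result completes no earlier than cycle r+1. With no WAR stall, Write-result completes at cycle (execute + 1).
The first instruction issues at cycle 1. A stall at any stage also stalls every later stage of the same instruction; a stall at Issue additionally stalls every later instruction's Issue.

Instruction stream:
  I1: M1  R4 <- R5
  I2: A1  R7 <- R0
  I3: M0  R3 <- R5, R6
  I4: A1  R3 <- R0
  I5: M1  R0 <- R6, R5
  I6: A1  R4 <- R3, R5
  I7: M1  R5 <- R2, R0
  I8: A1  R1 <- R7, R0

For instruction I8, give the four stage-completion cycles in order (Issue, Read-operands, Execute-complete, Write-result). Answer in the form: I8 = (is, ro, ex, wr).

I8 = (21, 22, 24, 25)

c1: I1 issues→M1
c2: I1 reads | I2 issues→A1
c3: I2 reads | I3 issues→M0
c4: I3 reads
c5: I2 exec-done
c6: I2 writes R7
c7: I1 exec-done
c8: I1 writes R4
c9: I3 exec-done
c10: I3 writes R3
c11: I4 issues→A1
c12: I4 reads | I5 issues→M1
c13: I5 reads
c14: I4 exec-done
c15: I4 writes R3
c16: I6 issues→A1
c17: I6 reads
c18: I5 exec-done
c19: I5 writes R0 | I6 exec-done
c20: I6 writes R4 | I7 issues→M1
c21: I7 reads | I8 issues→A1
c22: I8 reads
c24: I8 exec-done
c25: I8 writes R1
c26: I7 exec-done
c27: I7 writes R5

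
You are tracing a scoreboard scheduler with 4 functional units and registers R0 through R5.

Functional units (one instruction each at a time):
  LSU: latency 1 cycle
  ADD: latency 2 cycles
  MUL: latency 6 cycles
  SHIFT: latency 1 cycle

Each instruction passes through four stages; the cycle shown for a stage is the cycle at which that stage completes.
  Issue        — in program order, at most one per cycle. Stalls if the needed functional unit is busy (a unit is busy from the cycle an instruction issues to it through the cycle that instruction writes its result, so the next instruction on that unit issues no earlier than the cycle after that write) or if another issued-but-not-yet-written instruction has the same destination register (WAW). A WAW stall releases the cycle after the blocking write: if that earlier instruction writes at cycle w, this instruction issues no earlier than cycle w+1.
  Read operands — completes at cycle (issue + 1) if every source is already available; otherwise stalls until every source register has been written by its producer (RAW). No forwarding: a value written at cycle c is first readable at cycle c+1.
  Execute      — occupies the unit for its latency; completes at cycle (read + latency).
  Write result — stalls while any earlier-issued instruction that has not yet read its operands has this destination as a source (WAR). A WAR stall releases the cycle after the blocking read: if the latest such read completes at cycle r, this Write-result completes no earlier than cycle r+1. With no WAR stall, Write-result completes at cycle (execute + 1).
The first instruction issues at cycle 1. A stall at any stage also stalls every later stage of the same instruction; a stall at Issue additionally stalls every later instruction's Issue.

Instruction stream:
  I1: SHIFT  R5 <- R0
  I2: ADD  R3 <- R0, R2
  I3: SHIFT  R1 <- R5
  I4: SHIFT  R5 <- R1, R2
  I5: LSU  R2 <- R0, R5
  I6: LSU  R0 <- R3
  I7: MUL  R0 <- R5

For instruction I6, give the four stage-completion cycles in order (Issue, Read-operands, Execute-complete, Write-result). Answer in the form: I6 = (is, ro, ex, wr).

t=1  issue I1 (SHIFT)
t=2  I1 read-ops, issue I2 (ADD)
t=3  I1 finished on SHIFT, I2 read-ops
t=4  I1→R5
t=5  I2 finished on ADD, issue I3 (SHIFT)
t=6  I2→R3, I3 read-ops
t=7  I3 finished on SHIFT
t=8  I3→R1
t=9  issue I4 (SHIFT)
t=10  I4 read-ops, issue I5 (LSU)
t=11  I4 finished on SHIFT
t=12  I4→R5
t=13  I5 read-ops
t=14  I5 finished on LSU
t=15  I5→R2
t=16  issue I6 (LSU)
t=17  I6 read-ops
t=18  I6 finished on LSU
t=19  I6→R0
t=20  issue I7 (MUL)
t=21  I7 read-ops
t=27  I7 finished on MUL
t=28  I7→R0

I6 = (16, 17, 18, 19)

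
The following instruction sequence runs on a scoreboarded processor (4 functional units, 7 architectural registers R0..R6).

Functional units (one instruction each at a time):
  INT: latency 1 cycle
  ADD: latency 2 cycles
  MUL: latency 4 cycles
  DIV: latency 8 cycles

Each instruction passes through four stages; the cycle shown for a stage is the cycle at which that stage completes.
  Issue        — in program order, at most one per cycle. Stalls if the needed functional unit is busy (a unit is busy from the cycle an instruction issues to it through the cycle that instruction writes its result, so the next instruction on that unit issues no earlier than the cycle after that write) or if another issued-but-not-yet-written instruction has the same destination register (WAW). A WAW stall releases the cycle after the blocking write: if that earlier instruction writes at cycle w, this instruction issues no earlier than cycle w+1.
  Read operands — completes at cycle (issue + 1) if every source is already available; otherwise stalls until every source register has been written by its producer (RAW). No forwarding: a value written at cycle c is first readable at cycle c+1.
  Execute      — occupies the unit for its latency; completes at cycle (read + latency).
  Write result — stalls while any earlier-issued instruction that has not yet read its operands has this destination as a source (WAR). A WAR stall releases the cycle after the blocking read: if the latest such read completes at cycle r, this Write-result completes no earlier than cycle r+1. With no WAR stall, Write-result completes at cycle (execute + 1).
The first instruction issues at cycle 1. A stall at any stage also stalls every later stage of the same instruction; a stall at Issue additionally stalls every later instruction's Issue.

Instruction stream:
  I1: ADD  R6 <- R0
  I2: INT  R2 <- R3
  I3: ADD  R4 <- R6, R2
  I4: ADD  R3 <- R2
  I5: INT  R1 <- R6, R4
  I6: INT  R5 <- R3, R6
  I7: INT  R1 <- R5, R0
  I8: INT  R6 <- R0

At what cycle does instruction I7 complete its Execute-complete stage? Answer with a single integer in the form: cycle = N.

cycle = 22

1) issue 1, read 2, done 4, write 5
2) issue 2, read 3, done 4, write 5
3) issue 6, read 7, done 9, write 10  <struct: ADD busy until I1 writes@5>
4) issue 11, read 12, done 14, write 15  <struct: ADD busy until I3 writes@10>
5) issue 12, read 13, done 14, write 15
6) issue 16, read 17, done 18, write 19  <struct: INT busy until I5 writes@15>
7) issue 20, read 21, done 22, write 23  <struct: INT busy until I6 writes@19>
8) issue 24, read 25, done 26, write 27  <struct: INT busy until I7 writes@23>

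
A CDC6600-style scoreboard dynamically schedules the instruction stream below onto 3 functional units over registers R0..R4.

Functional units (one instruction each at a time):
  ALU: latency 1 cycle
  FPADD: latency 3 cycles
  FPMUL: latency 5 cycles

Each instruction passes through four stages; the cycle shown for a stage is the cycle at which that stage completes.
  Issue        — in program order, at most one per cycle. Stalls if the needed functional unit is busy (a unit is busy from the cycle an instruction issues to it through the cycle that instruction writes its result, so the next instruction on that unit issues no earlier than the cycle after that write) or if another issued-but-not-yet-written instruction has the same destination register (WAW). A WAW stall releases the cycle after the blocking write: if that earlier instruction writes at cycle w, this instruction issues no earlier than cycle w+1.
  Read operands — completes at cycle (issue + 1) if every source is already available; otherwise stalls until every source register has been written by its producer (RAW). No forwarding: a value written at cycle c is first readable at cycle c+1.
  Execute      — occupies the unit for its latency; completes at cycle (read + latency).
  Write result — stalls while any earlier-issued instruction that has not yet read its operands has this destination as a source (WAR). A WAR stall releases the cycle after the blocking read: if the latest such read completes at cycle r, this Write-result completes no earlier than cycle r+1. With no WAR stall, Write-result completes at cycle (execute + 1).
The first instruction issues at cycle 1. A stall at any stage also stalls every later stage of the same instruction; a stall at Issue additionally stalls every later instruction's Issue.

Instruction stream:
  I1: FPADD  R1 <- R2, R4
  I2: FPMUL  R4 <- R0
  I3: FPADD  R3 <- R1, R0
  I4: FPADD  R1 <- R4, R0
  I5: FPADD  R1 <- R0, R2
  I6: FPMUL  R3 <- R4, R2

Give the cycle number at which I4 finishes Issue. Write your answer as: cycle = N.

I1 -> (1, 2, 5, 6)
I2 -> (2, 3, 8, 9)
I3 -> (7, 8, 11, 12)  // struct: FPADD busy until I1 writes@6
I4 -> (13, 14, 17, 18)  // struct: FPADD busy until I3 writes@12
I5 -> (19, 20, 23, 24)  // struct: FPADD busy until I4 writes@18
I6 -> (20, 21, 26, 27)

cycle = 13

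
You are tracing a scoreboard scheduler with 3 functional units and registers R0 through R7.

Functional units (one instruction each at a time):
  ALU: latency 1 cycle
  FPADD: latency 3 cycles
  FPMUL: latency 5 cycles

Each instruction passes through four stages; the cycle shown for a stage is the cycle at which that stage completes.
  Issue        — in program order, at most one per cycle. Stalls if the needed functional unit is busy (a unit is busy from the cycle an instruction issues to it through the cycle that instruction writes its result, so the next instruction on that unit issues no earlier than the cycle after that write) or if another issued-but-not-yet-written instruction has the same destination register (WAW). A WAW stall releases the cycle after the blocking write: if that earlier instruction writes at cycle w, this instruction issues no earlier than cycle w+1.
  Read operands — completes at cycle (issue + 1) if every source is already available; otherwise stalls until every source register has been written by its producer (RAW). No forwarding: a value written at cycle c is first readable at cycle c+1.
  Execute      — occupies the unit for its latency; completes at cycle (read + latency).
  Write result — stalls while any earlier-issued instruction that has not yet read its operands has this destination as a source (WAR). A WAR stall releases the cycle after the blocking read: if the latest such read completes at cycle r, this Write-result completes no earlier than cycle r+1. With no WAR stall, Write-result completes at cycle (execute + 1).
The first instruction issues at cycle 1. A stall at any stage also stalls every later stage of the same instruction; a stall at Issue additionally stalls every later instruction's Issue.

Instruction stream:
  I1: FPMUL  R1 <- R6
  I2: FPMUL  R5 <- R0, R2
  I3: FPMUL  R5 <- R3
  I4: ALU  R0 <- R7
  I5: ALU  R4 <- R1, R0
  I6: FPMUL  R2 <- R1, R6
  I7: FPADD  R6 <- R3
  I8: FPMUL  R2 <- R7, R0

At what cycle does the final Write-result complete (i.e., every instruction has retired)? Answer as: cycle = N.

I1: IS=1 RO=2 EX=7 WR=8
I2: IS=9 RO=10 EX=15 WR=16  [struct: FPMUL busy until I1 writes@8]
I3: IS=17 RO=18 EX=23 WR=24  [struct: FPMUL busy until I2 writes@16]
I4: IS=18 RO=19 EX=20 WR=21
I5: IS=22 RO=23 EX=24 WR=25  [struct: ALU busy until I4 writes@21]
I6: IS=25 RO=26 EX=31 WR=32  [struct: FPMUL busy until I3 writes@24]
I7: IS=26 RO=27 EX=30 WR=31
I8: IS=33 RO=34 EX=39 WR=40  [struct: FPMUL busy until I6 writes@32]

cycle = 40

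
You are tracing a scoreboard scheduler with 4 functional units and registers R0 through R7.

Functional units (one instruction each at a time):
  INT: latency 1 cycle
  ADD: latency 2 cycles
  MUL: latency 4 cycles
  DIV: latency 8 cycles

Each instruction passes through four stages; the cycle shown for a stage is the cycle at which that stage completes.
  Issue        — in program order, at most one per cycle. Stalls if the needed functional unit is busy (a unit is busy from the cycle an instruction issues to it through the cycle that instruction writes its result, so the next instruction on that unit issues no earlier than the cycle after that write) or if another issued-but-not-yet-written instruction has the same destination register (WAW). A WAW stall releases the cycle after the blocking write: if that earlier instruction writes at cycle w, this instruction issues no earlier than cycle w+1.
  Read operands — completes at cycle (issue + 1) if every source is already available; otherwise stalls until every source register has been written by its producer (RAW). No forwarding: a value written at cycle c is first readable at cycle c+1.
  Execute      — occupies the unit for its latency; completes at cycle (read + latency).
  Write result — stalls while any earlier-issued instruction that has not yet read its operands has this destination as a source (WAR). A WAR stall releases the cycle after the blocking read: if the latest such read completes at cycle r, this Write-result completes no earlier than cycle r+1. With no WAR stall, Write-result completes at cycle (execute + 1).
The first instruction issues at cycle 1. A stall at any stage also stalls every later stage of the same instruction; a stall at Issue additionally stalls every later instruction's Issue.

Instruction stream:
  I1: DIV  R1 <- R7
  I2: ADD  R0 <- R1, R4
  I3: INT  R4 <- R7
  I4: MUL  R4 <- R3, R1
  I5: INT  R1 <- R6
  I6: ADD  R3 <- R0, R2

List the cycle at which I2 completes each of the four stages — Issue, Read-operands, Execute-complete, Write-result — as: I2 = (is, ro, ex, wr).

  I1 | 1 | 2 | 10 | 11
  I2 | 2 | 12 | 14 | 15   RAW R1: wait I1 write@11
  I3 | 3 | 4 | 5 | 13   WAR R4: wait I2 read@12
  I4 | 14 | 15 | 19 | 20   WAW R4: wait I3 write@13
  I5 | 15 | 16 | 17 | 18
  I6 | 16 | 17 | 19 | 20

I2 = (2, 12, 14, 15)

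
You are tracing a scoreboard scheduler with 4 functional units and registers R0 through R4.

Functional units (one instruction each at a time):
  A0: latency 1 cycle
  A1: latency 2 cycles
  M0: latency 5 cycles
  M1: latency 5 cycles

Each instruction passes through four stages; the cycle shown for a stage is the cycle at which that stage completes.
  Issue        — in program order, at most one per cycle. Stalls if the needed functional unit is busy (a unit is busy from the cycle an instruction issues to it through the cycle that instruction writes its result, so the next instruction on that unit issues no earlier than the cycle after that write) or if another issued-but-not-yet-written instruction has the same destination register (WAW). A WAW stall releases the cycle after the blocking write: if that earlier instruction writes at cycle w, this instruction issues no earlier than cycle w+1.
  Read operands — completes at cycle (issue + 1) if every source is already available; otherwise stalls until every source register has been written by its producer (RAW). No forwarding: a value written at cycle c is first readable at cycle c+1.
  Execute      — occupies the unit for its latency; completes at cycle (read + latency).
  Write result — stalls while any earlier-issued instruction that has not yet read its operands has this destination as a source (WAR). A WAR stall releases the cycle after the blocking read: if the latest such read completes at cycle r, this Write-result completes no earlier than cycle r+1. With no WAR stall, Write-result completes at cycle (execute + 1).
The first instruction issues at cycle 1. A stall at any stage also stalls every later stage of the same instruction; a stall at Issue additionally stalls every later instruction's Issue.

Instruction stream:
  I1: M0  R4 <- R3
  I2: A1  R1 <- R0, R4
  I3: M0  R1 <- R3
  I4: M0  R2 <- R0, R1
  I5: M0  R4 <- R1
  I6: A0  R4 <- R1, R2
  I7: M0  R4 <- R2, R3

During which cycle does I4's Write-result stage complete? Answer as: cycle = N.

cycle = 28

[1] issue I1 (M0)
[2] I1 read-ops | issue I2 (A1)
[7] I1 finished on M0
[8] I1→R4
[9] I2 read-ops
[11] I2 finished on A1
[12] I2→R1
[13] issue I3 (M0)
[14] I3 read-ops
[19] I3 finished on M0
[20] I3→R1
[21] issue I4 (M0)
[22] I4 read-ops
[27] I4 finished on M0
[28] I4→R2
[29] issue I5 (M0)
[30] I5 read-ops
[35] I5 finished on M0
[36] I5→R4
[37] issue I6 (A0)
[38] I6 read-ops
[39] I6 finished on A0
[40] I6→R4
[41] issue I7 (M0)
[42] I7 read-ops
[47] I7 finished on M0
[48] I7→R4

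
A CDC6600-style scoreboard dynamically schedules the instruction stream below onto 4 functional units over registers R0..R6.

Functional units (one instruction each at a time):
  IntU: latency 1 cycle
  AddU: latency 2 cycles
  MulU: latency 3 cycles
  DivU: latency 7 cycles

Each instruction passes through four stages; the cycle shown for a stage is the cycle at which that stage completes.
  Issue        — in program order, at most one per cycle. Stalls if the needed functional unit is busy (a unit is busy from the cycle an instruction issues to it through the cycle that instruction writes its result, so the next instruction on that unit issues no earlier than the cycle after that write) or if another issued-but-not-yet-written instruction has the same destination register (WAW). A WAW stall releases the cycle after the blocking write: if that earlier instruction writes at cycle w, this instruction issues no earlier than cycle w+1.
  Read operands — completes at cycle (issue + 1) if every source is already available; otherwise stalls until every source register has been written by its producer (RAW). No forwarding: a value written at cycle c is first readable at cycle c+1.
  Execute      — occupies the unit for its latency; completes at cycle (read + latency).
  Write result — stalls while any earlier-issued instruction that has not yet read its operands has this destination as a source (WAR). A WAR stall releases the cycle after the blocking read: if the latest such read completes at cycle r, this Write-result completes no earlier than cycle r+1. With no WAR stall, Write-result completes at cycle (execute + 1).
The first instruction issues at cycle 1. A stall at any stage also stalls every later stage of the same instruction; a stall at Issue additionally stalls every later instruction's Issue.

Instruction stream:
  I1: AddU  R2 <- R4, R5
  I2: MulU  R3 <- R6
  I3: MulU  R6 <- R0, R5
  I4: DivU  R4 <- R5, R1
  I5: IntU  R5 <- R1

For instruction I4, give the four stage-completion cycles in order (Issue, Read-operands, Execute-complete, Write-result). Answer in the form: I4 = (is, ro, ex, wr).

1) issue 1, read 2, done 4, write 5
2) issue 2, read 3, done 6, write 7
3) issue 8, read 9, done 12, write 13  <struct: MulU busy until I2 writes@7>
4) issue 9, read 10, done 17, write 18
5) issue 10, read 11, done 12, write 13

I4 = (9, 10, 17, 18)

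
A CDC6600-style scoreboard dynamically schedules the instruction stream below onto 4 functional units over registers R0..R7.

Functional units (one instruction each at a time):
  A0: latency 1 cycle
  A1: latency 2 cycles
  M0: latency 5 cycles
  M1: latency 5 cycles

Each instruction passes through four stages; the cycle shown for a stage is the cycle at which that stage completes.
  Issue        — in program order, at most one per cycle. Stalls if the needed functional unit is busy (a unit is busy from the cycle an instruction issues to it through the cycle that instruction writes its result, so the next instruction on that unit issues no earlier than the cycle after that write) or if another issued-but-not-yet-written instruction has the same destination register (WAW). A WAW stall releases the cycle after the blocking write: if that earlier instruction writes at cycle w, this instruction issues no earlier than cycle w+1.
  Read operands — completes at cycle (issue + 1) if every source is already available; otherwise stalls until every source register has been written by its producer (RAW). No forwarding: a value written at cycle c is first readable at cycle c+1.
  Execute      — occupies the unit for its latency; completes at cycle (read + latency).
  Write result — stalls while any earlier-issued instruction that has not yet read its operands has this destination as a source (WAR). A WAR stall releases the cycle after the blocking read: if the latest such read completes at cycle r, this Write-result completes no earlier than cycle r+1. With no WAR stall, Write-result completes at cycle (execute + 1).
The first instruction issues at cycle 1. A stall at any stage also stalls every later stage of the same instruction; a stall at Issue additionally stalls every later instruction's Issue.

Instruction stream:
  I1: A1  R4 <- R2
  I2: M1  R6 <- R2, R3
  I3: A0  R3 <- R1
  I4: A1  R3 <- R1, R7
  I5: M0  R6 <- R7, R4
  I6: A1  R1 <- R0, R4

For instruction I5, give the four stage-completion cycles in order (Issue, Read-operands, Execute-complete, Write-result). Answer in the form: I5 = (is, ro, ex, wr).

cycle 1: I1 issues→A1
cycle 2: I1 reads, I2 issues→M1
cycle 3: I2 reads, I3 issues→A0
cycle 4: I1 exec-done, I3 reads
cycle 5: I1 writes R4, I3 exec-done
cycle 6: I3 writes R3
cycle 7: I4 issues→A1
cycle 8: I2 exec-done, I4 reads
cycle 9: I2 writes R6
cycle 10: I4 exec-done, I5 issues→M0
cycle 11: I4 writes R3, I5 reads
cycle 12: I6 issues→A1
cycle 13: I6 reads
cycle 15: I6 exec-done
cycle 16: I5 exec-done, I6 writes R1
cycle 17: I5 writes R6

I5 = (10, 11, 16, 17)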